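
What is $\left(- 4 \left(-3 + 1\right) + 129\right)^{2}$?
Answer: $18769$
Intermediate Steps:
$\left(- 4 \left(-3 + 1\right) + 129\right)^{2} = \left(\left(-4\right) \left(-2\right) + 129\right)^{2} = \left(8 + 129\right)^{2} = 137^{2} = 18769$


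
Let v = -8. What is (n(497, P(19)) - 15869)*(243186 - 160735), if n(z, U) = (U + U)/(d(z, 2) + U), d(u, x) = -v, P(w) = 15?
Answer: -30091069607/23 ≈ -1.3083e+9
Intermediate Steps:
d(u, x) = 8 (d(u, x) = -1*(-8) = 8)
n(z, U) = 2*U/(8 + U) (n(z, U) = (U + U)/(8 + U) = (2*U)/(8 + U) = 2*U/(8 + U))
(n(497, P(19)) - 15869)*(243186 - 160735) = (2*15/(8 + 15) - 15869)*(243186 - 160735) = (2*15/23 - 15869)*82451 = (2*15*(1/23) - 15869)*82451 = (30/23 - 15869)*82451 = -364957/23*82451 = -30091069607/23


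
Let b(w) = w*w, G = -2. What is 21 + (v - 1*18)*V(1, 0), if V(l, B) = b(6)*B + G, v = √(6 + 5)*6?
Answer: 57 - 12*√11 ≈ 17.201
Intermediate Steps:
b(w) = w²
v = 6*√11 (v = √11*6 = 6*√11 ≈ 19.900)
V(l, B) = -2 + 36*B (V(l, B) = 6²*B - 2 = 36*B - 2 = -2 + 36*B)
21 + (v - 1*18)*V(1, 0) = 21 + (6*√11 - 1*18)*(-2 + 36*0) = 21 + (6*√11 - 18)*(-2 + 0) = 21 + (-18 + 6*√11)*(-2) = 21 + (36 - 12*√11) = 57 - 12*√11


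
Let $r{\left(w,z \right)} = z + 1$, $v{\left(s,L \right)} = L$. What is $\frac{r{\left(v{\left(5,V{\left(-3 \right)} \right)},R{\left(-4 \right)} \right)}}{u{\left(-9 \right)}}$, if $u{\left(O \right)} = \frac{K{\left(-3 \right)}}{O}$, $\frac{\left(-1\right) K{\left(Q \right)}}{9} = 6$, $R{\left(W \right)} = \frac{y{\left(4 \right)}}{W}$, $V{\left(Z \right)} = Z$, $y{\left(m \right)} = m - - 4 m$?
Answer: $- \frac{2}{3} \approx -0.66667$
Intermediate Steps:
$y{\left(m \right)} = 5 m$ ($y{\left(m \right)} = m + 4 m = 5 m$)
$R{\left(W \right)} = \frac{20}{W}$ ($R{\left(W \right)} = \frac{5 \cdot 4}{W} = \frac{20}{W}$)
$r{\left(w,z \right)} = 1 + z$
$K{\left(Q \right)} = -54$ ($K{\left(Q \right)} = \left(-9\right) 6 = -54$)
$u{\left(O \right)} = - \frac{54}{O}$
$\frac{r{\left(v{\left(5,V{\left(-3 \right)} \right)},R{\left(-4 \right)} \right)}}{u{\left(-9 \right)}} = \frac{1 + \frac{20}{-4}}{\left(-54\right) \frac{1}{-9}} = \frac{1 + 20 \left(- \frac{1}{4}\right)}{\left(-54\right) \left(- \frac{1}{9}\right)} = \frac{1 - 5}{6} = \left(-4\right) \frac{1}{6} = - \frac{2}{3}$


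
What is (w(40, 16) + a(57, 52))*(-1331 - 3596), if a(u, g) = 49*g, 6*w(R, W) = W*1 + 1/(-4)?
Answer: -100535435/8 ≈ -1.2567e+7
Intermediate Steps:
w(R, W) = -1/24 + W/6 (w(R, W) = (W*1 + 1/(-4))/6 = (W - ¼)/6 = (-¼ + W)/6 = -1/24 + W/6)
(w(40, 16) + a(57, 52))*(-1331 - 3596) = ((-1/24 + (⅙)*16) + 49*52)*(-1331 - 3596) = ((-1/24 + 8/3) + 2548)*(-4927) = (21/8 + 2548)*(-4927) = (20405/8)*(-4927) = -100535435/8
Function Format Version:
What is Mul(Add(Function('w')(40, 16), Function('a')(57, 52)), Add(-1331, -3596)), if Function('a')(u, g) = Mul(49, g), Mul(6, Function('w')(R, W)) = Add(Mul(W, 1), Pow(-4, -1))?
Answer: Rational(-100535435, 8) ≈ -1.2567e+7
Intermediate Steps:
Function('w')(R, W) = Add(Rational(-1, 24), Mul(Rational(1, 6), W)) (Function('w')(R, W) = Mul(Rational(1, 6), Add(Mul(W, 1), Pow(-4, -1))) = Mul(Rational(1, 6), Add(W, Rational(-1, 4))) = Mul(Rational(1, 6), Add(Rational(-1, 4), W)) = Add(Rational(-1, 24), Mul(Rational(1, 6), W)))
Mul(Add(Function('w')(40, 16), Function('a')(57, 52)), Add(-1331, -3596)) = Mul(Add(Add(Rational(-1, 24), Mul(Rational(1, 6), 16)), Mul(49, 52)), Add(-1331, -3596)) = Mul(Add(Add(Rational(-1, 24), Rational(8, 3)), 2548), -4927) = Mul(Add(Rational(21, 8), 2548), -4927) = Mul(Rational(20405, 8), -4927) = Rational(-100535435, 8)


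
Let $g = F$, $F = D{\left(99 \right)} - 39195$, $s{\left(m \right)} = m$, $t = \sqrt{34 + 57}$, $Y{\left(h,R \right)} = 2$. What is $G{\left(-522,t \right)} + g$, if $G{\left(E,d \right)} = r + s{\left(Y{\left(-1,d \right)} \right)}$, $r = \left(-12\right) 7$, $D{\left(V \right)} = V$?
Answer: $-39178$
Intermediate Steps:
$t = \sqrt{91} \approx 9.5394$
$r = -84$
$G{\left(E,d \right)} = -82$ ($G{\left(E,d \right)} = -84 + 2 = -82$)
$F = -39096$ ($F = 99 - 39195 = -39096$)
$g = -39096$
$G{\left(-522,t \right)} + g = -82 - 39096 = -39178$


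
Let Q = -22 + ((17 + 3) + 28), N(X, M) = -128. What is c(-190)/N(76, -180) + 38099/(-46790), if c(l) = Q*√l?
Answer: -38099/46790 - 13*I*√190/64 ≈ -0.81425 - 2.7999*I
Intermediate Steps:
Q = 26 (Q = -22 + (20 + 28) = -22 + 48 = 26)
c(l) = 26*√l
c(-190)/N(76, -180) + 38099/(-46790) = (26*√(-190))/(-128) + 38099/(-46790) = (26*(I*√190))*(-1/128) + 38099*(-1/46790) = (26*I*√190)*(-1/128) - 38099/46790 = -13*I*√190/64 - 38099/46790 = -38099/46790 - 13*I*√190/64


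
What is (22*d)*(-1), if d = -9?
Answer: 198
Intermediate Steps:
(22*d)*(-1) = (22*(-9))*(-1) = -198*(-1) = 198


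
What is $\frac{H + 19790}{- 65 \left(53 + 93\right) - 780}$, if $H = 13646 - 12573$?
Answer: $- \frac{20863}{10270} \approx -2.0315$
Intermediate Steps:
$H = 1073$
$\frac{H + 19790}{- 65 \left(53 + 93\right) - 780} = \frac{1073 + 19790}{- 65 \left(53 + 93\right) - 780} = \frac{20863}{\left(-65\right) 146 - 780} = \frac{20863}{-9490 - 780} = \frac{20863}{-10270} = 20863 \left(- \frac{1}{10270}\right) = - \frac{20863}{10270}$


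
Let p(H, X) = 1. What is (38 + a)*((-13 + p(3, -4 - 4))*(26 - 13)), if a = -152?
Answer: 17784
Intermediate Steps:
(38 + a)*((-13 + p(3, -4 - 4))*(26 - 13)) = (38 - 152)*((-13 + 1)*(26 - 13)) = -(-1368)*13 = -114*(-156) = 17784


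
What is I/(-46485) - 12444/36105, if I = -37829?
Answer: 52490447/111889395 ≈ 0.46913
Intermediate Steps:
I/(-46485) - 12444/36105 = -37829/(-46485) - 12444/36105 = -37829*(-1/46485) - 12444*1/36105 = 37829/46485 - 4148/12035 = 52490447/111889395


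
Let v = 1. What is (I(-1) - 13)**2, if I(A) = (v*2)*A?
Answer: 225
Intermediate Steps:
I(A) = 2*A (I(A) = (1*2)*A = 2*A)
(I(-1) - 13)**2 = (2*(-1) - 13)**2 = (-2 - 13)**2 = (-15)**2 = 225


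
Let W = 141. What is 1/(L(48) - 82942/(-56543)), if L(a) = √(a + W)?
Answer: -4689789506/597374575097 + 9591332547*√21/597374575097 ≈ 0.065726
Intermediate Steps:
L(a) = √(141 + a) (L(a) = √(a + 141) = √(141 + a))
1/(L(48) - 82942/(-56543)) = 1/(√(141 + 48) - 82942/(-56543)) = 1/(√189 - 82942*(-1/56543)) = 1/(3*√21 + 82942/56543) = 1/(82942/56543 + 3*√21)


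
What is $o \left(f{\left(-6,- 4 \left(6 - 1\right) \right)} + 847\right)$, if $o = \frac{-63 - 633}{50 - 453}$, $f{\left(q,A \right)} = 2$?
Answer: $\frac{590904}{403} \approx 1466.3$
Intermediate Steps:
$o = \frac{696}{403}$ ($o = - \frac{696}{-403} = \left(-696\right) \left(- \frac{1}{403}\right) = \frac{696}{403} \approx 1.727$)
$o \left(f{\left(-6,- 4 \left(6 - 1\right) \right)} + 847\right) = \frac{696 \left(2 + 847\right)}{403} = \frac{696}{403} \cdot 849 = \frac{590904}{403}$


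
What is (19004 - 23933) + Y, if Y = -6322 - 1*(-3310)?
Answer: -7941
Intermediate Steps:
Y = -3012 (Y = -6322 + 3310 = -3012)
(19004 - 23933) + Y = (19004 - 23933) - 3012 = -4929 - 3012 = -7941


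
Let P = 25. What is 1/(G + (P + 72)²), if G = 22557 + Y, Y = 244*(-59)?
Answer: 1/17570 ≈ 5.6915e-5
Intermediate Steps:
Y = -14396
G = 8161 (G = 22557 - 14396 = 8161)
1/(G + (P + 72)²) = 1/(8161 + (25 + 72)²) = 1/(8161 + 97²) = 1/(8161 + 9409) = 1/17570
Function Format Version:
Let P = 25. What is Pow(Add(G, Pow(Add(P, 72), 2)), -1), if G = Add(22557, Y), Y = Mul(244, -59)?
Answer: Rational(1, 17570) ≈ 5.6915e-5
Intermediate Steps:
Y = -14396
G = 8161 (G = Add(22557, -14396) = 8161)
Pow(Add(G, Pow(Add(P, 72), 2)), -1) = Pow(Add(8161, Pow(Add(25, 72), 2)), -1) = Pow(Add(8161, Pow(97, 2)), -1) = Pow(Add(8161, 9409), -1) = Pow(17570, -1) = Rational(1, 17570)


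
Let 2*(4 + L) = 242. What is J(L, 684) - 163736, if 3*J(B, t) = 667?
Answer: -490541/3 ≈ -1.6351e+5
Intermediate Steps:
L = 117 (L = -4 + (½)*242 = -4 + 121 = 117)
J(B, t) = 667/3 (J(B, t) = (⅓)*667 = 667/3)
J(L, 684) - 163736 = 667/3 - 163736 = -490541/3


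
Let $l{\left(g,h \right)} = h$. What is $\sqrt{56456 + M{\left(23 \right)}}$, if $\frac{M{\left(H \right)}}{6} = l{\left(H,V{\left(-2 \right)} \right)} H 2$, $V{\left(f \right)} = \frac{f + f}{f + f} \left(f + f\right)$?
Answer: $2 \sqrt{13838} \approx 235.27$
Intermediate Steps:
$V{\left(f \right)} = 2 f$ ($V{\left(f \right)} = \frac{2 f}{2 f} 2 f = 2 f \frac{1}{2 f} 2 f = 1 \cdot 2 f = 2 f$)
$M{\left(H \right)} = - 48 H$ ($M{\left(H \right)} = 6 \cdot 2 \left(-2\right) H 2 = 6 - 4 H 2 = 6 \left(- 8 H\right) = - 48 H$)
$\sqrt{56456 + M{\left(23 \right)}} = \sqrt{56456 - 1104} = \sqrt{55352} = 2 \sqrt{13838}$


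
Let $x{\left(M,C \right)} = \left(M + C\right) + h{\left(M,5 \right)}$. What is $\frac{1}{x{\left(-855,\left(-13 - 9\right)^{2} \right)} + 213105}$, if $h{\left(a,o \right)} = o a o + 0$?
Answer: $\frac{1}{191359} \approx 5.2258 \cdot 10^{-6}$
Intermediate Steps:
$h{\left(a,o \right)} = a o^{2}$ ($h{\left(a,o \right)} = a o o + 0 = a o^{2} + 0 = a o^{2}$)
$x{\left(M,C \right)} = C + 26 M$ ($x{\left(M,C \right)} = \left(M + C\right) + M 5^{2} = \left(C + M\right) + M 25 = \left(C + M\right) + 25 M = C + 26 M$)
$\frac{1}{x{\left(-855,\left(-13 - 9\right)^{2} \right)} + 213105} = \frac{1}{\left(\left(-13 - 9\right)^{2} + 26 \left(-855\right)\right) + 213105} = \frac{1}{\left(\left(-22\right)^{2} - 22230\right) + 213105} = \frac{1}{\left(484 - 22230\right) + 213105} = \frac{1}{-21746 + 213105} = \frac{1}{191359}$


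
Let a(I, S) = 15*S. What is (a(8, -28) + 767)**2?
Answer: 120409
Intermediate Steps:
(a(8, -28) + 767)**2 = (15*(-28) + 767)**2 = (-420 + 767)**2 = 347**2 = 120409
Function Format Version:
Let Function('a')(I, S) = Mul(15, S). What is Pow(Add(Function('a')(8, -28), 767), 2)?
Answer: 120409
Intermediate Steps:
Pow(Add(Function('a')(8, -28), 767), 2) = Pow(Add(Mul(15, -28), 767), 2) = Pow(Add(-420, 767), 2) = Pow(347, 2) = 120409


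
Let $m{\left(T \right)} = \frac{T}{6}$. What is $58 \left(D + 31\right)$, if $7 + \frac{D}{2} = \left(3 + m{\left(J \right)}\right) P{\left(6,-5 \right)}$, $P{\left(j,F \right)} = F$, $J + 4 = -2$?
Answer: $-174$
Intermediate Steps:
$J = -6$ ($J = -4 - 2 = -6$)
$m{\left(T \right)} = \frac{T}{6}$ ($m{\left(T \right)} = T \frac{1}{6} = \frac{T}{6}$)
$D = -34$ ($D = -14 + 2 \left(3 + \frac{1}{6} \left(-6\right)\right) \left(-5\right) = -14 + 2 \left(3 - 1\right) \left(-5\right) = -14 + 2 \cdot 2 \left(-5\right) = -14 + 2 \left(-10\right) = -14 - 20 = -34$)
$58 \left(D + 31\right) = 58 \left(-34 + 31\right) = 58 \left(-3\right) = -174$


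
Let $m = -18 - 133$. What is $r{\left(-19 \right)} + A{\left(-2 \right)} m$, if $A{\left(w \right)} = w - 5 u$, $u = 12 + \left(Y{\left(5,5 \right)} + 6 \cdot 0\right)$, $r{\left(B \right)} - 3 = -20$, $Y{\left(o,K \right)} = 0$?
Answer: $9345$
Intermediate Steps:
$r{\left(B \right)} = -17$ ($r{\left(B \right)} = 3 - 20 = -17$)
$m = -151$ ($m = -18 - 133 = -151$)
$u = 12$ ($u = 12 + \left(0 + 6 \cdot 0\right) = 12 + \left(0 + 0\right) = 12 + 0 = 12$)
$A{\left(w \right)} = -60 + w$ ($A{\left(w \right)} = w - 60 = -60 + w$)
$r{\left(-19 \right)} + A{\left(-2 \right)} m = -17 + \left(-60 - 2\right) \left(-151\right) = -17 - -9362 = -17 + 9362 = 9345$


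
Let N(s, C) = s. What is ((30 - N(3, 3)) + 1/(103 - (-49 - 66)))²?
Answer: 34656769/47524 ≈ 729.25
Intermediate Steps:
((30 - N(3, 3)) + 1/(103 - (-49 - 66)))² = ((30 - 1*3) + 1/(103 - (-49 - 66)))² = ((30 - 3) + 1/(103 - 1*(-115)))² = (27 + 1/(103 + 115))² = (27 + 1/218)² = (5887/218)² = 34656769/47524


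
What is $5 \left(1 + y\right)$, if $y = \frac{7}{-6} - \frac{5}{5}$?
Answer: $- \frac{35}{6} \approx -5.8333$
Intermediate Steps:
$y = - \frac{13}{6}$ ($y = 7 \left(- \frac{1}{6}\right) - 1 = - \frac{7}{6} - 1 = - \frac{13}{6} \approx -2.1667$)
$5 \left(1 + y\right) = 5 \left(1 - \frac{13}{6}\right) = 5 \left(- \frac{7}{6}\right) = - \frac{35}{6}$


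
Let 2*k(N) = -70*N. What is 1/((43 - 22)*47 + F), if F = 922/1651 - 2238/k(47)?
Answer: 2715895/2685799993 ≈ 0.0010112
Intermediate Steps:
k(N) = -35*N (k(N) = (-70*N)/2 = -35*N)
F = 5211628/2715895 (F = 922/1651 - 2238/((-35*47)) = 922*(1/1651) - 2238/(-1645) = 922/1651 - 2238*(-1/1645) = 922/1651 + 2238/1645 = 5211628/2715895 ≈ 1.9189)
1/((43 - 22)*47 + F) = 1/((43 - 22)*47 + 5211628/2715895) = 1/(21*47 + 5211628/2715895) = 1/(987 + 5211628/2715895) = 1/(2685799993/2715895) = 2715895/2685799993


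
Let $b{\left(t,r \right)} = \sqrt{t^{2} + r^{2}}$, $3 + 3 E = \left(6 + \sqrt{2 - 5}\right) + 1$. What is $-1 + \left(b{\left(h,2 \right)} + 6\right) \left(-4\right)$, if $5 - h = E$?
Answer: $-25 - \frac{4 \sqrt{154 - 22 i \sqrt{3}}}{3} \approx -41.671 + 2.0318 i$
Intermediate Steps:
$E = \frac{4}{3} + \frac{i \sqrt{3}}{3}$ ($E = -1 + \frac{\left(6 + \sqrt{2 - 5}\right) + 1}{3} = -1 + \frac{\left(6 + \sqrt{-3}\right) + 1}{3} = -1 + \frac{\left(6 + i \sqrt{3}\right) + 1}{3} = -1 + \frac{7 + i \sqrt{3}}{3} = -1 + \left(\frac{7}{3} + \frac{i \sqrt{3}}{3}\right) = \frac{4}{3} + \frac{i \sqrt{3}}{3} \approx 1.3333 + 0.57735 i$)
$h = \frac{11}{3} - \frac{i \sqrt{3}}{3}$ ($h = 5 - \left(\frac{4}{3} + \frac{i \sqrt{3}}{3}\right) = \frac{11}{3} - \frac{i \sqrt{3}}{3} \approx 3.6667 - 0.57735 i$)
$b{\left(t,r \right)} = \sqrt{r^{2} + t^{2}}$
$-1 + \left(b{\left(h,2 \right)} + 6\right) \left(-4\right) = -1 + \left(\sqrt{2^{2} + \left(\frac{11}{3} - \frac{i \sqrt{3}}{3}\right)^{2}} + 6\right) \left(-4\right) = -1 + \left(\sqrt{4 + \left(\frac{11}{3} - \frac{i \sqrt{3}}{3}\right)^{2}} + 6\right) \left(-4\right) = -1 + \left(6 + \sqrt{4 + \left(\frac{11}{3} - \frac{i \sqrt{3}}{3}\right)^{2}}\right) \left(-4\right) = -1 - \left(24 + 4 \sqrt{4 + \left(\frac{11}{3} - \frac{i \sqrt{3}}{3}\right)^{2}}\right) = -25 - 4 \sqrt{4 + \left(\frac{11}{3} - \frac{i \sqrt{3}}{3}\right)^{2}}$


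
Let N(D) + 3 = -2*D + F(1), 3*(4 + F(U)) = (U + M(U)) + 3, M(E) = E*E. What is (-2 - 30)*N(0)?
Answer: 512/3 ≈ 170.67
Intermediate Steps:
M(E) = E²
F(U) = -3 + U/3 + U²/3 (F(U) = -4 + ((U + U²) + 3)/3 = -4 + (3 + U + U²)/3 = -4 + (1 + U/3 + U²/3) = -3 + U/3 + U²/3)
N(D) = -16/3 - 2*D (N(D) = -3 + (-2*D + (-3 + (⅓)*1 + (⅓)*1²)) = -3 + (-2*D + (-3 + ⅓ + (⅓)*1)) = -3 + (-2*D + (-3 + ⅓ + ⅓)) = -3 + (-2*D - 7/3) = -3 + (-7/3 - 2*D) = -16/3 - 2*D)
(-2 - 30)*N(0) = (-2 - 30)*(-16/3 - 2*0) = -32*(-16/3 + 0) = -32*(-16/3) = 512/3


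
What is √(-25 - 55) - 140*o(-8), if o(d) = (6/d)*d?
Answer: -840 + 4*I*√5 ≈ -840.0 + 8.9443*I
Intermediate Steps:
o(d) = 6 (o(d) = (6/d)*d = 6)
√(-25 - 55) - 140*o(-8) = √(-25 - 55) - 140*6 = √(-80) - 840 = 4*I*√5 - 840 = -840 + 4*I*√5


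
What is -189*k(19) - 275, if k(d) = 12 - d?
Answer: 1048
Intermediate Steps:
-189*k(19) - 275 = -189*(12 - 1*19) - 275 = -189*(12 - 19) - 275 = -189*(-7) - 275 = 1323 - 275 = 1048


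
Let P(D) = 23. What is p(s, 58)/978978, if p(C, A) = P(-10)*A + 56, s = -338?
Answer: 695/489489 ≈ 0.0014198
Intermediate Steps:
p(C, A) = 56 + 23*A (p(C, A) = 23*A + 56 = 56 + 23*A)
p(s, 58)/978978 = (56 + 23*58)/978978 = (56 + 1334)*(1/978978) = 1390*(1/978978) = 695/489489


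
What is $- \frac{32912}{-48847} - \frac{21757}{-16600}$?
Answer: $\frac{1609103379}{810860200} \approx 1.9844$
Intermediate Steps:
$- \frac{32912}{-48847} - \frac{21757}{-16600} = \left(-32912\right) \left(- \frac{1}{48847}\right) - - \frac{21757}{16600} = \frac{32912}{48847} + \frac{21757}{16600} = \frac{1609103379}{810860200}$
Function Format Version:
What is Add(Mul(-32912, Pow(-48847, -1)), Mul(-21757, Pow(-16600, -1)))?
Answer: Rational(1609103379, 810860200) ≈ 1.9844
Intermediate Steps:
Add(Mul(-32912, Pow(-48847, -1)), Mul(-21757, Pow(-16600, -1))) = Add(Mul(-32912, Rational(-1, 48847)), Mul(-21757, Rational(-1, 16600))) = Add(Rational(32912, 48847), Rational(21757, 16600)) = Rational(1609103379, 810860200)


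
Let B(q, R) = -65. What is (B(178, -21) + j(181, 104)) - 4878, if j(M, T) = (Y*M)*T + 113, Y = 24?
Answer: 446946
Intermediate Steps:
j(M, T) = 113 + 24*M*T (j(M, T) = (24*M)*T + 113 = 24*M*T + 113 = 113 + 24*M*T)
(B(178, -21) + j(181, 104)) - 4878 = (-65 + (113 + 24*181*104)) - 4878 = (-65 + (113 + 451776)) - 4878 = (-65 + 451889) - 4878 = 451824 - 4878 = 446946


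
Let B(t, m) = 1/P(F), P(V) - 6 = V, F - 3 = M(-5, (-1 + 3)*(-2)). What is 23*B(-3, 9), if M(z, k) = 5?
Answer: 23/14 ≈ 1.6429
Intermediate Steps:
F = 8 (F = 3 + 5 = 8)
P(V) = 6 + V
B(t, m) = 1/14 (B(t, m) = 1/(6 + 8) = 1/14)
23*B(-3, 9) = 23*(1/14) = 23/14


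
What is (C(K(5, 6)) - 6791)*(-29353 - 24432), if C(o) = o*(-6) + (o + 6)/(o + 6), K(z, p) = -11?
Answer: 361650340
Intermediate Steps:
C(o) = 1 - 6*o (C(o) = -6*o + (6 + o)/(6 + o) = -6*o + 1 = 1 - 6*o)
(C(K(5, 6)) - 6791)*(-29353 - 24432) = ((1 - 6*(-11)) - 6791)*(-29353 - 24432) = ((1 + 66) - 6791)*(-53785) = (67 - 6791)*(-53785) = -6724*(-53785) = 361650340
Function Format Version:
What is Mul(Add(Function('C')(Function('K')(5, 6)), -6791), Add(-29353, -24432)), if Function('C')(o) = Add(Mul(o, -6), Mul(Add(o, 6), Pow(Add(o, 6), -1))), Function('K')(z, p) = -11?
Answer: 361650340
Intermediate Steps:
Function('C')(o) = Add(1, Mul(-6, o)) (Function('C')(o) = Add(Mul(-6, o), Mul(Add(6, o), Pow(Add(6, o), -1))) = Add(Mul(-6, o), 1) = Add(1, Mul(-6, o)))
Mul(Add(Function('C')(Function('K')(5, 6)), -6791), Add(-29353, -24432)) = Mul(Add(Add(1, Mul(-6, -11)), -6791), Add(-29353, -24432)) = Mul(Add(Add(1, 66), -6791), -53785) = Mul(Add(67, -6791), -53785) = Mul(-6724, -53785) = 361650340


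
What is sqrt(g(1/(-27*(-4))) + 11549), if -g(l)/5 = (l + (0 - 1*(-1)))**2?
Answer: sqrt(134648131)/108 ≈ 107.44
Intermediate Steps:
g(l) = -5*(1 + l)**2 (g(l) = -5*(l + (0 - 1*(-1)))**2 = -5*(l + (0 + 1))**2 = -5*(l + 1)**2 = -5*(1 + l)**2)
sqrt(g(1/(-27*(-4))) + 11549) = sqrt(-5*(1 + 1/(-27*(-4)))**2 + 11549) = sqrt(-5*(1 + 1/108)**2 + 11549) = sqrt(-5*(109/108)**2 + 11549) = sqrt(-5*11881/11664 + 11549) = sqrt(-59405/11664 + 11549) = sqrt(134648131/11664) = sqrt(134648131)/108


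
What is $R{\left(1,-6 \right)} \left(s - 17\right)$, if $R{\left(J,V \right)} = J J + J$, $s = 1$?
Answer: $-32$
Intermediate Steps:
$R{\left(J,V \right)} = J + J^{2}$ ($R{\left(J,V \right)} = J^{2} + J = J + J^{2}$)
$R{\left(1,-6 \right)} \left(s - 17\right) = 1 \left(1 + 1\right) \left(1 - 17\right) = 1 \cdot 2 \left(-16\right) = 2 \left(-16\right) = -32$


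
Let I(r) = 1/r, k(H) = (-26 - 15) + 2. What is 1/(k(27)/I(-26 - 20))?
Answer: 1/1794 ≈ 0.00055741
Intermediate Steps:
k(H) = -39 (k(H) = -41 + 2 = -39)
1/(k(27)/I(-26 - 20)) = 1/(-39/(1/(-26 - 20))) = 1/(-39/(1/(-46))) = 1/(-39/(-1/46)) = 1/(-39*(-46)) = 1/1794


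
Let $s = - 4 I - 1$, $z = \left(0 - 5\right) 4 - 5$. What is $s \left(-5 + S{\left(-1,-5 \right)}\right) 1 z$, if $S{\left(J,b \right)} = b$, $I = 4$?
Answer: $-4250$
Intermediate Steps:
$z = -25$ ($z = \left(-5\right) 4 - 5 = -20 - 5 = -25$)
$s = -17$ ($s = \left(-4\right) 4 - 1 = -16 - 1 = -17$)
$s \left(-5 + S{\left(-1,-5 \right)}\right) 1 z = - 17 \left(-5 - 5\right) 1 \left(-25\right) = - 17 \left(\left(-10\right) 1\right) \left(-25\right) = \left(-17\right) \left(-10\right) \left(-25\right) = 170 \left(-25\right) = -4250$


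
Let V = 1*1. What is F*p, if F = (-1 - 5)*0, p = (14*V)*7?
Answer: 0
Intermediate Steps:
V = 1
p = 98 (p = (14*1)*7 = 14*7 = 98)
F = 0 (F = -6*0 = 0)
F*p = 0*98 = 0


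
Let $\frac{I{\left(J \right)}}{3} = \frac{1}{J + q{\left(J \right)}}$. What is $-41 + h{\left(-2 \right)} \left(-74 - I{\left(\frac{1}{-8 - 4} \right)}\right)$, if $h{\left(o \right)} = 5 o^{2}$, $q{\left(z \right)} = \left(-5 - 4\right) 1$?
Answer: $- \frac{165069}{109} \approx -1514.4$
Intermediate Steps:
$q{\left(z \right)} = -9$ ($q{\left(z \right)} = \left(-9\right) 1 = -9$)
$I{\left(J \right)} = \frac{3}{-9 + J}$ ($I{\left(J \right)} = \frac{3}{J - 9} = \frac{3}{-9 + J}$)
$-41 + h{\left(-2 \right)} \left(-74 - I{\left(\frac{1}{-8 - 4} \right)}\right) = -41 + 5 \left(-2\right)^{2} \left(-74 - \frac{3}{-9 + \frac{1}{-8 - 4}}\right) = -41 + 5 \cdot 4 \left(-74 - \frac{3}{-9 + \frac{1}{-12}}\right) = -41 + 20 \left(-74 - \frac{3}{-9 - \frac{1}{12}}\right) = -41 + 20 \left(-74 - \frac{3}{- \frac{109}{12}}\right) = -41 + 20 \left(-74 - 3 \left(- \frac{12}{109}\right)\right) = -41 + 20 \left(-74 - - \frac{36}{109}\right) = -41 + 20 \left(-74 + \frac{36}{109}\right) = -41 + 20 \left(- \frac{8030}{109}\right) = -41 - \frac{160600}{109} = - \frac{165069}{109}$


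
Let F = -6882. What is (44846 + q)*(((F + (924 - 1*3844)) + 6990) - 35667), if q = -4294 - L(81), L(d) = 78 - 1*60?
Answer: -1559707786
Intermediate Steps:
L(d) = 18 (L(d) = 78 - 60 = 18)
q = -4312 (q = -4294 - 1*18 = -4294 - 18 = -4312)
(44846 + q)*(((F + (924 - 1*3844)) + 6990) - 35667) = (44846 - 4312)*(((-6882 + (924 - 1*3844)) + 6990) - 35667) = 40534*(((-6882 + (924 - 3844)) + 6990) - 35667) = 40534*(((-6882 - 2920) + 6990) - 35667) = 40534*((-9802 + 6990) - 35667) = 40534*(-2812 - 35667) = 40534*(-38479) = -1559707786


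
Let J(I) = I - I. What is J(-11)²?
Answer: 0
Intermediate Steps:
J(I) = 0
J(-11)² = 0² = 0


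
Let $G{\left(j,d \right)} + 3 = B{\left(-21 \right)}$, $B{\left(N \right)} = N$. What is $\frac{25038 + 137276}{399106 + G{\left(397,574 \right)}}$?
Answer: $\frac{81157}{199541} \approx 0.40672$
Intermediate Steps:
$G{\left(j,d \right)} = -24$ ($G{\left(j,d \right)} = -3 - 21 = -24$)
$\frac{25038 + 137276}{399106 + G{\left(397,574 \right)}} = \frac{25038 + 137276}{399106 - 24} = \frac{162314}{399082} = 162314 \cdot \frac{1}{399082} = \frac{81157}{199541}$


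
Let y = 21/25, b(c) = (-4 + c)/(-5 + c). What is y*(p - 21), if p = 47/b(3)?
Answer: 1533/25 ≈ 61.320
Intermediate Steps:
b(c) = (-4 + c)/(-5 + c)
y = 21/25 (y = 21*(1/25) = 21/25 ≈ 0.84000)
p = 94 (p = 47/(((-4 + 3)/(-5 + 3))) = 47/((-1/(-2))) = 47/((-1/2*(-1))) = 47/(1/2) = 47*2 = 94)
y*(p - 21) = 21*(94 - 21)/25 = (21/25)*73 = 1533/25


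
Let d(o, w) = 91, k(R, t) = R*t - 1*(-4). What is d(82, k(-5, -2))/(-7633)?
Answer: -91/7633 ≈ -0.011922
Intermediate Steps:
k(R, t) = 4 + R*t (k(R, t) = R*t + 4 = 4 + R*t)
d(82, k(-5, -2))/(-7633) = 91/(-7633) = 91*(-1/7633) = -91/7633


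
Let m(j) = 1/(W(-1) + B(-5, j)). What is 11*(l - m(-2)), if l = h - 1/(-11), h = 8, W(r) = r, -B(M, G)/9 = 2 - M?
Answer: 5707/64 ≈ 89.172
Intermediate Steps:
B(M, G) = -18 + 9*M (B(M, G) = -9*(2 - M) = -18 + 9*M)
m(j) = -1/64 (m(j) = 1/(-1 + (-18 + 9*(-5))) = 1/(-1 + (-18 - 45)) = 1/(-1 - 63) = 1/(-64) = -1/64)
l = 89/11 (l = 8 - 1/(-11) = 8 - 1*(-1/11) = 8 + 1/11 = 89/11 ≈ 8.0909)
11*(l - m(-2)) = 11*(89/11 - 1*(-1/64)) = 11*(89/11 + 1/64) = 11*(5707/704) = 5707/64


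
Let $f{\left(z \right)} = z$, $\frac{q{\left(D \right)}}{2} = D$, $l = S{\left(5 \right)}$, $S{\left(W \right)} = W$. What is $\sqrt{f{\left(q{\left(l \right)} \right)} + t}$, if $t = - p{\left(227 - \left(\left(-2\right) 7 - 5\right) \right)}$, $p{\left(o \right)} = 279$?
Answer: $i \sqrt{269} \approx 16.401 i$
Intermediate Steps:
$l = 5$
$q{\left(D \right)} = 2 D$
$t = -279$ ($t = \left(-1\right) 279 = -279$)
$\sqrt{f{\left(q{\left(l \right)} \right)} + t} = \sqrt{2 \cdot 5 - 279} = \sqrt{10 - 279} = \sqrt{-269} = i \sqrt{269}$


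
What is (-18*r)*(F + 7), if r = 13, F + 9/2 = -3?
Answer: 117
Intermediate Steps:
F = -15/2 (F = -9/2 - 3 = -15/2 ≈ -7.5000)
(-18*r)*(F + 7) = (-18*13)*(-15/2 + 7) = -234*(-½) = 117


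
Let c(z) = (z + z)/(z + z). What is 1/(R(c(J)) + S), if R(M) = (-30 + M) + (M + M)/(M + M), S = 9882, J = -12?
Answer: 1/9854 ≈ 0.00010148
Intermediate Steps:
c(z) = 1 (c(z) = (2*z)/((2*z)) = (2*z)*(1/(2*z)) = 1)
R(M) = -29 + M (R(M) = (-30 + M) + (2*M)/((2*M)) = (-30 + M) + (2*M)*(1/(2*M)) = (-30 + M) + 1 = -29 + M)
1/(R(c(J)) + S) = 1/((-29 + 1) + 9882) = 1/(-28 + 9882) = 1/9854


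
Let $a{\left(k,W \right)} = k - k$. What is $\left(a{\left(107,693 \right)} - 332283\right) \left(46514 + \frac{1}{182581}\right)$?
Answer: $- \frac{403133930410815}{26083} \approx -1.5456 \cdot 10^{10}$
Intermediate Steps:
$a{\left(k,W \right)} = 0$
$\left(a{\left(107,693 \right)} - 332283\right) \left(46514 + \frac{1}{182581}\right) = \left(0 - 332283\right) \left(46514 + \frac{1}{182581}\right) = - 332283 \left(46514 + \frac{1}{182581}\right) = \left(-332283\right) \frac{8492572635}{182581} = - \frac{403133930410815}{26083}$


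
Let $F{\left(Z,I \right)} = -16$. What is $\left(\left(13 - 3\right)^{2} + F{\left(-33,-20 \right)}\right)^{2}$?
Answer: $7056$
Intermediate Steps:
$\left(\left(13 - 3\right)^{2} + F{\left(-33,-20 \right)}\right)^{2} = \left(\left(13 - 3\right)^{2} - 16\right)^{2} = \left(10^{2} - 16\right)^{2} = \left(100 - 16\right)^{2} = 84^{2} = 7056$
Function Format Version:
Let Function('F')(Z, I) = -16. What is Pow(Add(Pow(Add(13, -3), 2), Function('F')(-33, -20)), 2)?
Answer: 7056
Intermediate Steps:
Pow(Add(Pow(Add(13, -3), 2), Function('F')(-33, -20)), 2) = Pow(Add(Pow(Add(13, -3), 2), -16), 2) = Pow(Add(Pow(10, 2), -16), 2) = Pow(Add(100, -16), 2) = Pow(84, 2) = 7056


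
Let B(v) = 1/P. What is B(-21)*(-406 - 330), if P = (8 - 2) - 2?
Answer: -184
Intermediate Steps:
P = 4 (P = 6 - 2 = 4)
B(v) = ¼ (B(v) = 1/4 = ¼)
B(-21)*(-406 - 330) = (-406 - 330)/4 = (¼)*(-736) = -184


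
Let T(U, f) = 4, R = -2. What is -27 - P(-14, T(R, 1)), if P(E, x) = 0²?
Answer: -27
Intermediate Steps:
P(E, x) = 0
-27 - P(-14, T(R, 1)) = -27 - 1*0 = -27 + 0 = -27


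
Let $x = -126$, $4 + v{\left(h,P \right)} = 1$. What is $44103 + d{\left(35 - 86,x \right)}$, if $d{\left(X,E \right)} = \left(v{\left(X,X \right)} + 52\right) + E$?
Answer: $44026$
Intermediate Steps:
$v{\left(h,P \right)} = -3$ ($v{\left(h,P \right)} = -4 + 1 = -3$)
$d{\left(X,E \right)} = 49 + E$ ($d{\left(X,E \right)} = \left(-3 + 52\right) + E = 49 + E$)
$44103 + d{\left(35 - 86,x \right)} = 44103 + \left(49 - 126\right) = 44103 - 77 = 44026$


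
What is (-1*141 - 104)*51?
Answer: -12495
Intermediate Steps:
(-1*141 - 104)*51 = (-141 - 104)*51 = -245*51 = -12495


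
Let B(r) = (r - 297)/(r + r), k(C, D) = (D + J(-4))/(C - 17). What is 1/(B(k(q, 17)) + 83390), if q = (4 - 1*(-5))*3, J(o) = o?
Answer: 26/2165183 ≈ 1.2008e-5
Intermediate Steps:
q = 27 (q = (4 + 5)*3 = 9*3 = 27)
k(C, D) = (-4 + D)/(-17 + C) (k(C, D) = (D - 4)/(C - 17) = (-4 + D)/(-17 + C))
B(r) = (-297 + r)/(2*r) (B(r) = (-297 + r)/((2*r)) = (-297 + r)*(1/(2*r)) = (-297 + r)/(2*r))
1/(B(k(q, 17)) + 83390) = 1/((-297 + (-4 + 17)/(-17 + 27))/(2*(((-4 + 17)/(-17 + 27)))) + 83390) = 1/((-297 + 13/10)/(2*((13/10))) + 83390) = 1/((-297 + (⅒)*13)/(2*(((⅒)*13))) + 83390) = 1/((-297 + 13/10)/(2*(13/10)) + 83390) = 1/((½)*(10/13)*(-2957/10) + 83390) = 1/(-2957/26 + 83390) = 1/(2165183/26) = 26/2165183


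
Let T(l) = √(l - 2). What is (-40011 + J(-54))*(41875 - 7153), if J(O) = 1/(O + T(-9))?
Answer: -4066371579222/2927 - 34722*I*√11/2927 ≈ -1.3893e+9 - 39.344*I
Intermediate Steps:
T(l) = √(-2 + l)
J(O) = 1/(O + I*√11) (J(O) = 1/(O + √(-2 - 9)) = 1/(O + √(-11)) = 1/(O + I*√11))
(-40011 + J(-54))*(41875 - 7153) = (-40011 + 1/(-54 + I*√11))*(41875 - 7153) = (-40011 + 1/(-54 + I*√11))*34722 = -1389261942 + 34722/(-54 + I*√11)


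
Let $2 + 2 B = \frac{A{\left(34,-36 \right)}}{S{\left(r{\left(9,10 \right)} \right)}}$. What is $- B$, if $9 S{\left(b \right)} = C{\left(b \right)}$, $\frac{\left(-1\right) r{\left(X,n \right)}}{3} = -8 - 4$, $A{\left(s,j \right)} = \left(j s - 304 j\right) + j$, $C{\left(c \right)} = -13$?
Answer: $\frac{43591}{13} \approx 3353.2$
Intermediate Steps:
$A{\left(s,j \right)} = - 303 j + j s$ ($A{\left(s,j \right)} = \left(- 304 j + j s\right) + j = - 303 j + j s$)
$r{\left(X,n \right)} = 36$ ($r{\left(X,n \right)} = - 3 \left(-8 - 4\right) = \left(-3\right) \left(-12\right) = 36$)
$S{\left(b \right)} = - \frac{13}{9}$ ($S{\left(b \right)} = \frac{1}{9} \left(-13\right) = - \frac{13}{9}$)
$B = - \frac{43591}{13}$ ($B = -1 + \frac{- 36 \left(-303 + 34\right) \frac{1}{- \frac{13}{9}}}{2} = -1 + \frac{\left(-36\right) \left(-269\right) \left(- \frac{9}{13}\right)}{2} = -1 + \frac{9684 \left(- \frac{9}{13}\right)}{2} = -1 + \frac{1}{2} \left(- \frac{87156}{13}\right) = -1 - \frac{43578}{13} = - \frac{43591}{13} \approx -3353.2$)
$- B = \left(-1\right) \left(- \frac{43591}{13}\right) = \frac{43591}{13}$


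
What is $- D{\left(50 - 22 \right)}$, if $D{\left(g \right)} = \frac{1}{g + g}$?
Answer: $- \frac{1}{56} \approx -0.017857$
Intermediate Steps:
$D{\left(g \right)} = \frac{1}{2 g}$
$- D{\left(50 - 22 \right)} = - \frac{1}{2 \left(50 - 22\right)} = - \frac{1}{2 \cdot 28} = \left(-1\right) \frac{1}{56} = - \frac{1}{56}$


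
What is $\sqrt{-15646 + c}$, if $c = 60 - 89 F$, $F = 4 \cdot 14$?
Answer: $11 i \sqrt{170} \approx 143.42 i$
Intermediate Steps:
$F = 56$
$c = -4924$ ($c = 60 - 4984 = -4924$)
$\sqrt{-15646 + c} = \sqrt{-15646 - 4924} = \sqrt{-20570} = 11 i \sqrt{170}$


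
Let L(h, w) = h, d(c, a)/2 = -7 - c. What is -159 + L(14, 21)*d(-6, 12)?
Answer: -187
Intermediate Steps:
d(c, a) = -14 - 2*c (d(c, a) = 2*(-7 - c) = -14 - 2*c)
-159 + L(14, 21)*d(-6, 12) = -159 + 14*(-14 - 2*(-6)) = -159 + 14*(-14 + 12) = -159 + 14*(-2) = -159 - 28 = -187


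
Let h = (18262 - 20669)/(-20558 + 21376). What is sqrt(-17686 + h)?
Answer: I*sqrt(11836095990)/818 ≈ 133.0*I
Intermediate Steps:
h = -2407/818 ≈ -2.9425
sqrt(-17686 + h) = sqrt(-17686 - 2407/818) = sqrt(-14469555/818) = I*sqrt(11836095990)/818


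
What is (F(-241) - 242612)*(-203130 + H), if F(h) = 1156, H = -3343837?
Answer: 856436463952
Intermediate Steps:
(F(-241) - 242612)*(-203130 + H) = (1156 - 242612)*(-203130 - 3343837) = -241456*(-3546967) = 856436463952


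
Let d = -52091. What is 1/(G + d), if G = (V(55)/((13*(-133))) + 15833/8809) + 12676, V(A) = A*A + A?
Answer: -2175823/85760028754 ≈ -2.5371e-5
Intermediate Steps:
V(A) = A + A² (V(A) = A² + A = A + A²)
G = 27580767139/2175823 (G = ((55*(1 + 55))/((13*(-133))) + 15833/8809) + 12676 = ((55*56)/(-1729) + 15833*(1/8809)) + 12676 = (3080*(-1/1729) + 15833/8809) + 12676 = (-440/247 + 15833/8809) + 12676 = 34791/2175823 + 12676 = 27580767139/2175823 ≈ 12676.)
1/(G + d) = 1/(27580767139/2175823 - 52091) = 1/(-85760028754/2175823) = -2175823/85760028754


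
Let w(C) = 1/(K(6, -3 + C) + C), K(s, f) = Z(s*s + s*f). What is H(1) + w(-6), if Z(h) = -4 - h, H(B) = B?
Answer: 9/8 ≈ 1.1250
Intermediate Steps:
K(s, f) = -4 - s² - f*s (K(s, f) = -4 - (s*s + s*f) = -4 - (s² + f*s) = -4 + (-s² - f*s) = -4 - s² - f*s)
w(C) = 1/(-22 - 5*C) (w(C) = 1/((-4 - 1*6*((-3 + C) + 6)) + C) = 1/((-4 - 1*6*(3 + C)) + C) = 1/((-4 + (-18 - 6*C)) + C) = 1/((-22 - 6*C) + C) = 1/(-22 - 5*C))
H(1) + w(-6) = 1 - 1/(22 + 5*(-6)) = 1 - 1/(22 - 30) = 1 - 1/(-8) = 1 - 1*(-⅛) = 1 + ⅛ = 9/8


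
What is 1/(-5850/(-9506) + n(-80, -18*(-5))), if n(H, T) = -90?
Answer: -4753/424845 ≈ -0.011188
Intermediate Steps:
1/(-5850/(-9506) + n(-80, -18*(-5))) = 1/(-5850/(-9506) - 90) = 1/(-5850*(-1/9506) - 90) = 1/(2925/4753 - 90) = 1/(-424845/4753) = -4753/424845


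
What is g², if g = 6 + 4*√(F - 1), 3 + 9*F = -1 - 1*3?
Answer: 68/9 + 64*I ≈ 7.5556 + 64.0*I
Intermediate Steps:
F = -7/9 (F = -⅓ + (-1 - 1*3)/9 = -⅓ + (-1 - 3)/9 = -⅓ + (⅑)*(-4) = -⅓ - 4/9 = -7/9 ≈ -0.77778)
g = 6 + 16*I/3 (g = 6 + 4*√(-7/9 - 1) = 6 + 4*√(-16/9) = 6 + 4*(4*I/3) = 6 + 16*I/3 ≈ 6.0 + 5.3333*I)
g² = (6 + 16*I/3)²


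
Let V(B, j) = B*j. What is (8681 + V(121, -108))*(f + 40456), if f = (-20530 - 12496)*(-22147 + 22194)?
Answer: 6632117442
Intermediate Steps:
f = -1552222 (f = -33026*47 = -1552222)
(8681 + V(121, -108))*(f + 40456) = (8681 + 121*(-108))*(-1552222 + 40456) = (8681 - 13068)*(-1511766) = -4387*(-1511766) = 6632117442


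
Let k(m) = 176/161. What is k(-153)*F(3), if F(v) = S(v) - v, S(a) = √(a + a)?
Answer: -528/161 + 176*√6/161 ≈ -0.60180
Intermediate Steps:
k(m) = 176/161 (k(m) = 176*(1/161) = 176/161)
S(a) = √2*√a (S(a) = √(2*a) = √2*√a)
F(v) = -v + √2*√v (F(v) = √2*√v - v = -v + √2*√v)
k(-153)*F(3) = 176*(-1*3 + √2*√3)/161 = 176*(-3 + √6)/161 = -528/161 + 176*√6/161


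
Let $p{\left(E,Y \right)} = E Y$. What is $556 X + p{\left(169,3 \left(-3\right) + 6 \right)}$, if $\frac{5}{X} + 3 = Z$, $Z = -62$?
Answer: $- \frac{7147}{13} \approx -549.77$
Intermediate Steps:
$X = - \frac{1}{13}$ ($X = \frac{5}{-3 - 62} = \frac{5}{-65} = 5 \left(- \frac{1}{65}\right) = - \frac{1}{13} \approx -0.076923$)
$556 X + p{\left(169,3 \left(-3\right) + 6 \right)} = 556 \left(- \frac{1}{13}\right) + 169 \left(3 \left(-3\right) + 6\right) = - \frac{556}{13} + 169 \left(-9 + 6\right) = - \frac{556}{13} + 169 \left(-3\right) = - \frac{556}{13} - 507 = - \frac{7147}{13}$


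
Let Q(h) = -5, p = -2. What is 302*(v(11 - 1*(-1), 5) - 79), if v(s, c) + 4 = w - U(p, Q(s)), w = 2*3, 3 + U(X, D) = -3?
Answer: -21442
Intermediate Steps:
U(X, D) = -6 (U(X, D) = -3 - 3 = -6)
w = 6
v(s, c) = 8 (v(s, c) = -4 + (6 - 1*(-6)) = -4 + (6 + 6) = -4 + 12 = 8)
302*(v(11 - 1*(-1), 5) - 79) = 302*(8 - 79) = 302*(-71) = -21442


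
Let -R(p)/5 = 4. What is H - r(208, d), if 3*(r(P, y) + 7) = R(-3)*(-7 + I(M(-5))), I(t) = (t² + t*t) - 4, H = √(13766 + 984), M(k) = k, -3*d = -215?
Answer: 267 + 5*√590 ≈ 388.45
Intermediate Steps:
d = 215/3 (d = -⅓*(-215) = 215/3 ≈ 71.667)
R(p) = -20 (R(p) = -5*4 = -20)
H = 5*√590 (H = √14750 = 5*√590 ≈ 121.45)
I(t) = -4 + 2*t² (I(t) = (t² + t²) - 4 = 2*t² - 4 = -4 + 2*t²)
r(P, y) = -267 (r(P, y) = -7 + (-20*(-7 + (-4 + 2*(-5)²)))/3 = -7 + (-20*(-7 + (-4 + 2*25)))/3 = -7 + (-20*(-7 + (-4 + 50)))/3 = -7 + (-20*(-7 + 46))/3 = -7 + (-20*39)/3 = -7 + (⅓)*(-780) = -7 - 260 = -267)
H - r(208, d) = 5*√590 - 1*(-267) = 5*√590 + 267 = 267 + 5*√590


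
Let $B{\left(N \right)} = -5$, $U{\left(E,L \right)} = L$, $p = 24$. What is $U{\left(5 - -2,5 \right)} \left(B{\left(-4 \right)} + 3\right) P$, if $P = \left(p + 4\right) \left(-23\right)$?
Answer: $6440$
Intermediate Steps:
$P = -644$ ($P = \left(24 + 4\right) \left(-23\right) = 28 \left(-23\right) = -644$)
$U{\left(5 - -2,5 \right)} \left(B{\left(-4 \right)} + 3\right) P = 5 \left(-5 + 3\right) \left(-644\right) = 5 \left(-2\right) \left(-644\right) = \left(-10\right) \left(-644\right) = 6440$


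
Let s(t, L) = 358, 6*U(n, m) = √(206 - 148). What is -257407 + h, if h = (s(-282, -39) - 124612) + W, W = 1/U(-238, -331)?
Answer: -381661 + 3*√58/29 ≈ -3.8166e+5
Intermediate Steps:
U(n, m) = √58/6 (U(n, m) = √(206 - 148)/6 = √58/6)
W = 3*√58/29 (W = 1/(√58/6) = 3*√58/29 ≈ 0.78784)
h = -124254 + 3*√58/29 (h = (358 - 124612) + 3*√58/29 = -124254 + 3*√58/29 ≈ -1.2425e+5)
-257407 + h = -257407 + (-124254 + 3*√58/29) = -381661 + 3*√58/29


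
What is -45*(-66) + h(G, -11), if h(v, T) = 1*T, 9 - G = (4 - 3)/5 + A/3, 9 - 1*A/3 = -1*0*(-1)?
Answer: 2959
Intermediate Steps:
A = 27 (A = 27 - 3*(-1*0)*(-1) = 27 - 0*(-1) = 27 - 3*0 = 27 + 0 = 27)
G = -1/5 (G = 9 - ((4 - 3)/5 + 27/3) = 9 - (1*(1/5) + 27*(1/3)) = 9 - (1/5 + 9) = 9 - 1*46/5 = 9 - 46/5 = -1/5 ≈ -0.20000)
h(v, T) = T
-45*(-66) + h(G, -11) = -45*(-66) - 11 = 2970 - 11 = 2959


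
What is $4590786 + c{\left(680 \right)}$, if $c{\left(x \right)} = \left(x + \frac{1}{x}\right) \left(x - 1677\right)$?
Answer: $\frac{2660720683}{680} \approx 3.9128 \cdot 10^{6}$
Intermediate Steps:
$c{\left(x \right)} = \left(-1677 + x\right) \left(x + \frac{1}{x}\right)$ ($c{\left(x \right)} = \left(x + \frac{1}{x}\right) \left(-1677 + x\right) = \left(-1677 + x\right) \left(x + \frac{1}{x}\right)$)
$4590786 + c{\left(680 \right)} = 4590786 + \left(1 + 680^{2} - 1140360 - \frac{1677}{680}\right) = 4590786 + \left(1 + 462400 - 1140360 - \frac{1677}{680}\right) = 4590786 - \frac{461013797}{680} = \frac{2660720683}{680}$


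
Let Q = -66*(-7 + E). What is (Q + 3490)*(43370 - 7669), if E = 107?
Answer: -111030110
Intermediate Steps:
Q = -6600 (Q = -66*(-7 + 107) = -66*100 = -6600)
(Q + 3490)*(43370 - 7669) = (-6600 + 3490)*(43370 - 7669) = -3110*35701 = -111030110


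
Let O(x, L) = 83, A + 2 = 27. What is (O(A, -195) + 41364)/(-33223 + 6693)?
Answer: -5921/3790 ≈ -1.5623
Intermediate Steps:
A = 25 (A = -2 + 27 = 25)
(O(A, -195) + 41364)/(-33223 + 6693) = (83 + 41364)/(-33223 + 6693) = 41447/(-26530) = 41447*(-1/26530) = -5921/3790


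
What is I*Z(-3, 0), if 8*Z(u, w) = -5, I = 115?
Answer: -575/8 ≈ -71.875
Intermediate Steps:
Z(u, w) = -5/8 (Z(u, w) = (1/8)*(-5) = -5/8)
I*Z(-3, 0) = 115*(-5/8) = -575/8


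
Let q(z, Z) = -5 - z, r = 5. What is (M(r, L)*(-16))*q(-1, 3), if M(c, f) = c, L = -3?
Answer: 320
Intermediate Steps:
(M(r, L)*(-16))*q(-1, 3) = (5*(-16))*(-5 - 1*(-1)) = -80*(-5 + 1) = -80*(-4) = 320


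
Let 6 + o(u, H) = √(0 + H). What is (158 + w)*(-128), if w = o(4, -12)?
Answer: -19456 - 256*I*√3 ≈ -19456.0 - 443.4*I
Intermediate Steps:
o(u, H) = -6 + √H (o(u, H) = -6 + √(0 + H) = -6 + √H)
w = -6 + 2*I*√3 (w = -6 + √(-12) = -6 + 2*I*√3 ≈ -6.0 + 3.4641*I)
(158 + w)*(-128) = (158 + (-6 + 2*I*√3))*(-128) = (152 + 2*I*√3)*(-128) = -19456 - 256*I*√3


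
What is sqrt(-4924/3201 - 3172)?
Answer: 4*I*sqrt(2032334106)/3201 ≈ 56.334*I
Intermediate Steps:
sqrt(-4924/3201 - 3172) = sqrt(-10158496/3201) = 4*I*sqrt(2032334106)/3201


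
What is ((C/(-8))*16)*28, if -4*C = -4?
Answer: -56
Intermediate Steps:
C = 1 (C = -1/4*(-4) = 1)
((C/(-8))*16)*28 = ((1/(-8))*16)*28 = ((1*(-1/8))*16)*28 = -1/8*16*28 = -2*28 = -56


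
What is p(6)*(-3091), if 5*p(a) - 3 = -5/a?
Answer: -40183/30 ≈ -1339.4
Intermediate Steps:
p(a) = ⅗ - 1/a (p(a) = ⅗ + (-5/a)/5 = ⅗ - 1/a)
p(6)*(-3091) = (⅗ - 1/6)*(-3091) = (⅗ - 1*⅙)*(-3091) = (⅗ - ⅙)*(-3091) = (13/30)*(-3091) = -40183/30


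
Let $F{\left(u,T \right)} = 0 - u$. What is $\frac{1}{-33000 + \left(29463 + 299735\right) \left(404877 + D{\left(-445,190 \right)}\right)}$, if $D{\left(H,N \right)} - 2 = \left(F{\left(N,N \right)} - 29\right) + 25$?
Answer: $\frac{1}{133221459630} \approx 7.5063 \cdot 10^{-12}$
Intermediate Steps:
$F{\left(u,T \right)} = - u$
$D{\left(H,N \right)} = -2 - N$ ($D{\left(H,N \right)} = 2 + \left(\left(- N - 29\right) + 25\right) = 2 + \left(\left(-29 - N\right) + 25\right) = 2 - \left(4 + N\right) = -2 - N$)
$\frac{1}{-33000 + \left(29463 + 299735\right) \left(404877 + D{\left(-445,190 \right)}\right)} = \frac{1}{-33000 + \left(29463 + 299735\right) \left(404877 - 192\right)} = \frac{1}{-33000 + 329198 \left(404877 - 192\right)} = \frac{1}{-33000 + 329198 \cdot 404685} = \frac{1}{-33000 + 133221492630} = \frac{1}{133221459630}$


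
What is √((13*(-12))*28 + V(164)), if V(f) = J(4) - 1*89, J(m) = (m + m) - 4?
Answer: I*√4453 ≈ 66.731*I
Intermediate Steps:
J(m) = -4 + 2*m (J(m) = 2*m - 4 = -4 + 2*m)
V(f) = -85 (V(f) = (-4 + 2*4) - 1*89 = (-4 + 8) - 89 = 4 - 89 = -85)
√((13*(-12))*28 + V(164)) = √((13*(-12))*28 - 85) = √(-156*28 - 85) = √(-4368 - 85) = √(-4453) = I*√4453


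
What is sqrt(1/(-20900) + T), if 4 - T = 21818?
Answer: I*sqrt(95285733609)/2090 ≈ 147.7*I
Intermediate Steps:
T = -21814 (T = 4 - 1*21818 = 4 - 21818 = -21814)
sqrt(1/(-20900) + T) = sqrt(1/(-20900) - 21814) = sqrt(-1/20900 - 21814) = sqrt(-455912601/20900) = I*sqrt(95285733609)/2090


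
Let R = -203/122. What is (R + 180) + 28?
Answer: 25173/122 ≈ 206.34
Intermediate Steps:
R = -203/122 (R = -203*1/122 = -203/122 ≈ -1.6639)
(R + 180) + 28 = (-203/122 + 180) + 28 = 21757/122 + 28 = 25173/122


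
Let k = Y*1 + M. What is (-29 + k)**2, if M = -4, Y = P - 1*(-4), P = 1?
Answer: 784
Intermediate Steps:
Y = 5 (Y = 1 - 1*(-4) = 1 + 4 = 5)
k = 1 (k = 5*1 - 4 = 5 - 4 = 1)
(-29 + k)**2 = (-29 + 1)**2 = (-28)**2 = 784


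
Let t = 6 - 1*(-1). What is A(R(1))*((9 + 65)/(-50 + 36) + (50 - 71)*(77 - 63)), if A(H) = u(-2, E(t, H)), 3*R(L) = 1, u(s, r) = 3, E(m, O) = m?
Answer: -6285/7 ≈ -897.86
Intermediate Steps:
t = 7 (t = 6 + 1 = 7)
R(L) = ⅓ (R(L) = (⅓)*1 = ⅓)
A(H) = 3
A(R(1))*((9 + 65)/(-50 + 36) + (50 - 71)*(77 - 63)) = 3*((9 + 65)/(-50 + 36) + (50 - 71)*(77 - 63)) = 3*(74/(-14) - 21*14) = 3*(74*(-1/14) - 294) = 3*(-37/7 - 294) = 3*(-2095/7) = -6285/7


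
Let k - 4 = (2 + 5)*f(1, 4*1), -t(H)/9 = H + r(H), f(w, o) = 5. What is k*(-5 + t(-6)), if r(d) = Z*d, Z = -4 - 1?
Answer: -8619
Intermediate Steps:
Z = -5
r(d) = -5*d
t(H) = 36*H (t(H) = -9*(H - 5*H) = -(-36)*H = 36*H)
k = 39 (k = 4 + (2 + 5)*5 = 4 + 7*5 = 4 + 35 = 39)
k*(-5 + t(-6)) = 39*(-5 + 36*(-6)) = 39*(-5 - 216) = 39*(-221) = -8619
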